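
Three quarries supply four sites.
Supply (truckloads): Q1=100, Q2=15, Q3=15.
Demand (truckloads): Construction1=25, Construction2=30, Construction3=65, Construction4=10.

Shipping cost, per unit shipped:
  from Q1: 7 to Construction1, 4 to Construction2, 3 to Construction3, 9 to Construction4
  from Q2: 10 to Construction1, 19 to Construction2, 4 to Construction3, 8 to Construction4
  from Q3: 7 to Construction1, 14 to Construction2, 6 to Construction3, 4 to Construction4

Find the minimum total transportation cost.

An optimal shipping plan:
  Q1->Construction1: 20 × 7 = 140
  Q1->Construction2: 30 × 4 = 120
  Q1->Construction3: 50 × 3 = 150
  Q2->Construction3: 15 × 4 = 60
  Q3->Construction1: 5 × 7 = 35
  Q3->Construction4: 10 × 4 = 40
Total = 140 + 120 + 150 + 60 + 35 + 40 = 545.

545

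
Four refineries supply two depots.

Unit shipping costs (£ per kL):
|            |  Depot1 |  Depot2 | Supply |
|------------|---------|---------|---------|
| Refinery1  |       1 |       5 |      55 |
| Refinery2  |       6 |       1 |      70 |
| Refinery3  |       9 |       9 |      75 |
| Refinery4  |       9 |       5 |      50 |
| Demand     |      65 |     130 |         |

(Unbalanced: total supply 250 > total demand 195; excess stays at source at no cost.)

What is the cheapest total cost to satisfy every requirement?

555

An optimal shipping plan:
  Refinery1–Depot1: 55 × £1 = £55
  Refinery2–Depot2: 70 × £1 = £70
  Refinery3–Depot1: 10 × £9 = £90
  Refinery3–Depot2: 10 × £9 = £90
  Refinery4–Depot2: 50 × £5 = £250
Total = 55 + 70 + 90 + 90 + 250 = £555.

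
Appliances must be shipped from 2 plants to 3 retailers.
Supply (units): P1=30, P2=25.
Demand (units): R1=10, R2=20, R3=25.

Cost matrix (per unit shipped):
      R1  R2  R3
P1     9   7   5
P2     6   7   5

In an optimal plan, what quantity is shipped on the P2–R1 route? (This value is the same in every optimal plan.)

The minimum-cost plan:
  P1 to R2: 20 units
  P1 to R3: 10 units
  P2 to R1: 10 units
  P2 to R3: 15 units
Total cost = 325.
So P2→R1 carries 10 units.

10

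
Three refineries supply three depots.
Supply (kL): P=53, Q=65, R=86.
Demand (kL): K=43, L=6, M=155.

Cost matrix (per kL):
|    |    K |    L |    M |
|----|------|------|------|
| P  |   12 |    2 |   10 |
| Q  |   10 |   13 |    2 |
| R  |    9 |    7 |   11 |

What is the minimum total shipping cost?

A cheapest plan:
  P–L: 6 × 2 = 12
  P–M: 47 × 10 = 470
  Q–M: 65 × 2 = 130
  R–K: 43 × 9 = 387
  R–M: 43 × 11 = 473
Total = 12 + 470 + 130 + 387 + 473 = 1472.

1472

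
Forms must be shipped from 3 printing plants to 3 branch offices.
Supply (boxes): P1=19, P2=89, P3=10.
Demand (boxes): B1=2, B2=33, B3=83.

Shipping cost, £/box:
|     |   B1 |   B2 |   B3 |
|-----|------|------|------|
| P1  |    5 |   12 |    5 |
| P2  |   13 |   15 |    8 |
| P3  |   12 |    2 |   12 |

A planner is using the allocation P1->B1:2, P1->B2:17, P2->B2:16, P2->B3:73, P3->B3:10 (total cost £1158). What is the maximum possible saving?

Current plan cost = 2·5 + 17·12 + 16·15 + 73·8 + 10·12 = £1158.
Optimal plan:
  P1→B1: 2 × £5 = £10
  P1→B2: 17 × £12 = £204
  P2→B2: 6 × £15 = £90
  P2→B3: 83 × £8 = £664
  P3→B2: 10 × £2 = £20
Optimal cost = £988.
Saving = 1158 − 988 = £170.

170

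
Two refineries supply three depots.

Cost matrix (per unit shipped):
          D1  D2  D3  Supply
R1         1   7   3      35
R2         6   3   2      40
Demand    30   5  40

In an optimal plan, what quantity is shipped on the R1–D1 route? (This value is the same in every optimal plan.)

30

The minimum-cost plan:
  R1–D1: 30 × 1 = 30
  R1–D3: 5 × 3 = 15
  R2–D2: 5 × 3 = 15
  R2–D3: 35 × 2 = 70
Total cost = 130.
So R1→D1 carries 30 kL.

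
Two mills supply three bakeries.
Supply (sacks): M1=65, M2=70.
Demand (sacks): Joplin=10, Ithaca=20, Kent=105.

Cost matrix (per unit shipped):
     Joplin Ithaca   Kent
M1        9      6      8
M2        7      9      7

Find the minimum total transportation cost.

970

An optimal shipping plan:
  M1->Ithaca: 20 × 6 = 120
  M1->Kent: 45 × 8 = 360
  M2->Joplin: 10 × 7 = 70
  M2->Kent: 60 × 7 = 420
Total = 120 + 360 + 70 + 420 = 970.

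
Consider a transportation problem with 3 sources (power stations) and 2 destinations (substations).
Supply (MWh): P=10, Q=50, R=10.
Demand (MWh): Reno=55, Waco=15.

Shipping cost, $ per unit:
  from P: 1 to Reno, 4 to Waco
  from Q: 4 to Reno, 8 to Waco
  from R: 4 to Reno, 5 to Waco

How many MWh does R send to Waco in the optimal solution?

The minimum-cost plan:
  P–Reno: 5 × $1 = $5
  P–Waco: 5 × $4 = $20
  Q–Reno: 50 × $4 = $200
  R–Waco: 10 × $5 = $50
Total cost = $275.
So R→Waco carries 10 MWh.

10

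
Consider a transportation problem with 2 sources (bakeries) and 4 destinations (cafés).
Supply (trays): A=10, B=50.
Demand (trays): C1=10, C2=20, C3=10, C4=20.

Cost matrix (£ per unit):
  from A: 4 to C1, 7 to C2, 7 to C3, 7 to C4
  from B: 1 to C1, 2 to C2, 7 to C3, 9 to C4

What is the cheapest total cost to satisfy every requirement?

280

A cheapest plan:
  A to C4: 10 trays
  B to C1: 10 trays
  B to C2: 20 trays
  B to C3: 10 trays
  B to C4: 10 trays
Total cost = £280.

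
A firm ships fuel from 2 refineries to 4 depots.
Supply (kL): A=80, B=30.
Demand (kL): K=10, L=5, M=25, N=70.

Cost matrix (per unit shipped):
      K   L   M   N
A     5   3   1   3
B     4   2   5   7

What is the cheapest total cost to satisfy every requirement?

A cheapest plan:
  A->M: 25 × 1 = 25
  A->N: 55 × 3 = 165
  B->K: 10 × 4 = 40
  B->L: 5 × 2 = 10
  B->N: 15 × 7 = 105
Total = 25 + 165 + 40 + 10 + 105 = 345.

345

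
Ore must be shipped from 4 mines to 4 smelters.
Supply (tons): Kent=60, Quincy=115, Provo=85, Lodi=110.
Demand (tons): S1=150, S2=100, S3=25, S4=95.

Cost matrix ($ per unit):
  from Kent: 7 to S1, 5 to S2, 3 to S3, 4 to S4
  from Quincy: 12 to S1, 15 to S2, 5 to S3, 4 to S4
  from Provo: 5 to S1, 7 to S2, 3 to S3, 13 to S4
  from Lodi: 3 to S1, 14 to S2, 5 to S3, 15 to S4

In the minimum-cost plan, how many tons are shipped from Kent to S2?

The minimum-cost plan:
  Kent–S2: 60 tons
  Quincy–S3: 20 tons
  Quincy–S4: 95 tons
  Provo–S1: 40 tons
  Provo–S2: 40 tons
  Provo–S3: 5 tons
  Lodi–S1: 110 tons
Total cost = $1605.
So Kent→S2 carries 60 tons.

60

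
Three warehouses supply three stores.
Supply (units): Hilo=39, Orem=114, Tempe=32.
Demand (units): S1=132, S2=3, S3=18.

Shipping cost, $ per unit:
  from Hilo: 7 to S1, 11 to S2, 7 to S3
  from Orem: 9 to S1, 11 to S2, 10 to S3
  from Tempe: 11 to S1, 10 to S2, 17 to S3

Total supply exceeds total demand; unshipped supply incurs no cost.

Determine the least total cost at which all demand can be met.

1302

A cheapest plan:
  Hilo–S1: 21 units
  Hilo–S3: 18 units
  Orem–S1: 111 units
  Tempe–S2: 3 units
Total cost = $1302.
(Supply check: Hilo ships 39; Orem ships 111; Tempe ships 3.)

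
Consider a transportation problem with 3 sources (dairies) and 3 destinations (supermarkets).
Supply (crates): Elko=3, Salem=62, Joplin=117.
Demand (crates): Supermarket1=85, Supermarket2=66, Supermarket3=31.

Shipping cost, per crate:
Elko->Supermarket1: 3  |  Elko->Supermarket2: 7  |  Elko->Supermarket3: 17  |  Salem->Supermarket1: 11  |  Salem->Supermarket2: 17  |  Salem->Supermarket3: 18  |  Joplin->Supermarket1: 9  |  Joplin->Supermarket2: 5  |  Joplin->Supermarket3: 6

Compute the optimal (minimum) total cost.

Optimal allocation:
  Elko–Supermarket1: 3 crates
  Salem–Supermarket1: 62 crates
  Joplin–Supermarket1: 20 crates
  Joplin–Supermarket2: 66 crates
  Joplin–Supermarket3: 31 crates
Total cost = 1387.

1387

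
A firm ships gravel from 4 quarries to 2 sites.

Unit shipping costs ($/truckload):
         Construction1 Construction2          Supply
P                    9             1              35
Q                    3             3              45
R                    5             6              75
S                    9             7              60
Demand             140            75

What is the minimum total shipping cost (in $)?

Optimal allocation:
  P->Construction2: 35 × $1 = $35
  Q->Construction1: 45 × $3 = $135
  R->Construction1: 75 × $5 = $375
  S->Construction1: 20 × $9 = $180
  S->Construction2: 40 × $7 = $280
Total = 35 + 135 + 375 + 180 + 280 = $1005.

1005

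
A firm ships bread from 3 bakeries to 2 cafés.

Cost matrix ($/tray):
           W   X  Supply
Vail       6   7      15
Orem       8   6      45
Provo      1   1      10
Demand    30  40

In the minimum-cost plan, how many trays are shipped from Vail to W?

15

Solving gives:
  Vail→W: 15 × $6 = $90
  Orem→W: 5 × $8 = $40
  Orem→X: 40 × $6 = $240
  Provo→W: 10 × $1 = $10
Total cost = $380.
So Vail→W carries 15 trays.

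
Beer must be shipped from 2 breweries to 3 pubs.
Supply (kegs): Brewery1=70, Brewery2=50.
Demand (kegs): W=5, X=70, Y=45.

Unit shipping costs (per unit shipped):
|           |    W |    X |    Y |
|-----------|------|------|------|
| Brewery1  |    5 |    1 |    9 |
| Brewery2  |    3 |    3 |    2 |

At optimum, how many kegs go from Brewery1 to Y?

The minimum-cost plan:
  Brewery1–X: 70 kegs
  Brewery2–W: 5 kegs
  Brewery2–Y: 45 kegs
Total cost = 175.
The route Brewery1→Y is not used.

0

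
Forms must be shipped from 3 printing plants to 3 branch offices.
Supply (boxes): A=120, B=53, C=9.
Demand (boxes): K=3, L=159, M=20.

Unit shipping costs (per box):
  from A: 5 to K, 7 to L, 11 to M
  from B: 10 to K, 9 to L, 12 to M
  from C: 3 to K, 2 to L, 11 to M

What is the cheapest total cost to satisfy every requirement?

Optimal allocation:
  A→K: 3 × 5 = 15
  A→L: 117 × 7 = 819
  B→L: 33 × 9 = 297
  B→M: 20 × 12 = 240
  C→L: 9 × 2 = 18
Total = 15 + 819 + 297 + 240 + 18 = 1389.
(Supply check: A ships 120; B ships 53; C ships 9.)

1389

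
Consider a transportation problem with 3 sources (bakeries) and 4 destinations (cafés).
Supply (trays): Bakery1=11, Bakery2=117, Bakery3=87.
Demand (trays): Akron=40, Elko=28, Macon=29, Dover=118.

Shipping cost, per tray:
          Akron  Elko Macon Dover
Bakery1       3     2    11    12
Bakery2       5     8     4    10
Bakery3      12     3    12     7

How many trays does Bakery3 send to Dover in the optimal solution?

Solving gives:
  Bakery1→Elko: 11 × 2 = 22
  Bakery2→Akron: 40 × 5 = 200
  Bakery2→Macon: 29 × 4 = 116
  Bakery2→Dover: 48 × 10 = 480
  Bakery3→Elko: 17 × 3 = 51
  Bakery3→Dover: 70 × 7 = 490
Total cost = 1359.
So Bakery3→Dover carries 70 trays.

70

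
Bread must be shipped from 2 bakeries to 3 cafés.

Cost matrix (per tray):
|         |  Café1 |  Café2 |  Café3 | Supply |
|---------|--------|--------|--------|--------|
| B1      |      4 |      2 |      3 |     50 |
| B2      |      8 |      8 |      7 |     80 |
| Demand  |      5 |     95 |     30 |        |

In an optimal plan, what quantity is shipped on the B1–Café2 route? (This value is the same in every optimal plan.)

50

Optimal shipments:
  B1→Café2: 50 × 2 = 100
  B2→Café1: 5 × 8 = 40
  B2→Café2: 45 × 8 = 360
  B2→Café3: 30 × 7 = 210
Total cost = 710.
So B1→Café2 carries 50 trays.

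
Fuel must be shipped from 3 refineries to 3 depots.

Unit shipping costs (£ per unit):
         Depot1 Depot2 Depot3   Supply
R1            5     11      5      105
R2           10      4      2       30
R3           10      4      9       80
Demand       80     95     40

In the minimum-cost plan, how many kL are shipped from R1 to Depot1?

The minimum-cost plan:
  R1–Depot1: 80 × £5 = £400
  R1–Depot3: 25 × £5 = £125
  R2–Depot2: 15 × £4 = £60
  R2–Depot3: 15 × £2 = £30
  R3–Depot2: 80 × £4 = £320
Total cost = £935.
So R1→Depot1 carries 80 kL.

80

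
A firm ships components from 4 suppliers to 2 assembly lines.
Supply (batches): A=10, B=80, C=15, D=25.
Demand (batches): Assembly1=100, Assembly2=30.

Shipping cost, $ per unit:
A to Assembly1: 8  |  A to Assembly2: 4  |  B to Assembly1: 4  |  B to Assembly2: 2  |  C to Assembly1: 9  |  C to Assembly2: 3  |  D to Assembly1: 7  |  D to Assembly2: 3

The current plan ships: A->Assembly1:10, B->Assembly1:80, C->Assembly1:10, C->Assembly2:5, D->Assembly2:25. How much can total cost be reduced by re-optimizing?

Current plan cost = 10·8 + 80·4 + 10·9 + 5·3 + 25·3 = $580.
Optimal plan:
  A->Assembly1: 10 × $8 = $80
  B->Assembly1: 80 × $4 = $320
  C->Assembly2: 15 × $3 = $45
  D->Assembly1: 10 × $7 = $70
  D->Assembly2: 15 × $3 = $45
Optimal cost = $560.
Saving = 580 − 560 = $20.

20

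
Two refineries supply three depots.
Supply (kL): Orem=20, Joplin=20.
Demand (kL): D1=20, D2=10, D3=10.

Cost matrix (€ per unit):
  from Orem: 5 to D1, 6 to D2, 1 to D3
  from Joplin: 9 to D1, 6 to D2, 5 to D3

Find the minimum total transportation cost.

One minimum-cost allocation:
  Orem->D1: 10 kL
  Orem->D3: 10 kL
  Joplin->D1: 10 kL
  Joplin->D2: 10 kL
Total cost = €210.
(Supply check: Orem ships 20; Joplin ships 20.)

210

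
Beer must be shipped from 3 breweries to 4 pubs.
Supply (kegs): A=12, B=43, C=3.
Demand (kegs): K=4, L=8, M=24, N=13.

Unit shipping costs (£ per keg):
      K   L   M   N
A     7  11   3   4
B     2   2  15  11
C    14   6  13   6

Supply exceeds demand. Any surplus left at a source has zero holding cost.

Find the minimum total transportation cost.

368

One minimum-cost allocation:
  A to M: 12 × £3 = £36
  B to K: 4 × £2 = £8
  B to L: 8 × £2 = £16
  B to M: 12 × £15 = £180
  B to N: 10 × £11 = £110
  C to N: 3 × £6 = £18
Total = 36 + 8 + 16 + 180 + 110 + 18 = £368.
(Supply check: A ships 12; B ships 34; C ships 3.)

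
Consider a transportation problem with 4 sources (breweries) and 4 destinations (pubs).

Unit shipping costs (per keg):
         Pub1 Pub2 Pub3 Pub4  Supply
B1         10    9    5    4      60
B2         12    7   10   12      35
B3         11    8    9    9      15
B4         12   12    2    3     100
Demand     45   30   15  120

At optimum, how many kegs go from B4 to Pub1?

0

Optimal shipments:
  B1->Pub1: 25 × 10 = 250
  B1->Pub4: 35 × 4 = 140
  B2->Pub1: 5 × 12 = 60
  B2->Pub2: 30 × 7 = 210
  B3->Pub1: 15 × 11 = 165
  B4->Pub3: 15 × 2 = 30
  B4->Pub4: 85 × 3 = 255
Total cost = 1110.
The route B4→Pub1 is not used.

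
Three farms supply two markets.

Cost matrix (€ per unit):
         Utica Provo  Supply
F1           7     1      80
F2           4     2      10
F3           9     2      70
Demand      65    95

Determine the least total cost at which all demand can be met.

590

A cheapest plan:
  F1→Utica: 55 × €7 = €385
  F1→Provo: 25 × €1 = €25
  F2→Utica: 10 × €4 = €40
  F3→Provo: 70 × €2 = €140
Total = 385 + 25 + 40 + 140 = €590.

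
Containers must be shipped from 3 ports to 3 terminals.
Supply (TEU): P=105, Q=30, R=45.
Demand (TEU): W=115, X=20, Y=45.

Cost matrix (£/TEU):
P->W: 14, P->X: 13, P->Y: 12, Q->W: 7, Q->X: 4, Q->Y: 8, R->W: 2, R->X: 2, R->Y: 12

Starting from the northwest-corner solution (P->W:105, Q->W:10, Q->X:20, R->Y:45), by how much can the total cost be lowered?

540

Current plan cost = 105·14 + 10·7 + 20·4 + 45·12 = £2160.
Optimal plan:
  P–W: 60 × £14 = £840
  P–Y: 45 × £12 = £540
  Q–W: 10 × £7 = £70
  Q–X: 20 × £4 = £80
  R–W: 45 × £2 = £90
Optimal cost = £1620.
Saving = 2160 − 1620 = £540.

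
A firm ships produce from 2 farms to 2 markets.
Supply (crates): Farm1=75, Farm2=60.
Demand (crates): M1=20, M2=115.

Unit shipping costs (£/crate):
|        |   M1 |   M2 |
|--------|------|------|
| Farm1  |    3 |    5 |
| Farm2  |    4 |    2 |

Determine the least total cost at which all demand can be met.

455

A cheapest plan:
  Farm1–M1: 20 crates
  Farm1–M2: 55 crates
  Farm2–M2: 60 crates
Total cost = £455.
(Supply check: Farm1 ships 75; Farm2 ships 60.)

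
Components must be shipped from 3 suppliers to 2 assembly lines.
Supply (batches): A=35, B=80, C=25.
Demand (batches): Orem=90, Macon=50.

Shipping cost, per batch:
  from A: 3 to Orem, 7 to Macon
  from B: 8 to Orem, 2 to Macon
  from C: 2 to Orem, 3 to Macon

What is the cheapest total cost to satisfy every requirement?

495

A cheapest plan:
  A→Orem: 35 × 3 = 105
  B→Orem: 30 × 8 = 240
  B→Macon: 50 × 2 = 100
  C→Orem: 25 × 2 = 50
Total = 105 + 240 + 100 + 50 = 495.
(Supply check: A ships 35; B ships 80; C ships 25.)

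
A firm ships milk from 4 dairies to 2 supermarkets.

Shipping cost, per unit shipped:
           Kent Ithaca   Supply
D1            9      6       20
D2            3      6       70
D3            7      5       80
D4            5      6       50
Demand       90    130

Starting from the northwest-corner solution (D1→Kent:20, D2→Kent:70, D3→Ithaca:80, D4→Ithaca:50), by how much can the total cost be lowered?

80

Current plan cost = 20·9 + 70·3 + 80·5 + 50·6 = 1090.
Optimal plan:
  D1→Ithaca: 20 × 6 = 120
  D2→Kent: 70 × 3 = 210
  D3→Ithaca: 80 × 5 = 400
  D4→Kent: 20 × 5 = 100
  D4→Ithaca: 30 × 6 = 180
Optimal cost = 1010.
Saving = 1090 − 1010 = 80.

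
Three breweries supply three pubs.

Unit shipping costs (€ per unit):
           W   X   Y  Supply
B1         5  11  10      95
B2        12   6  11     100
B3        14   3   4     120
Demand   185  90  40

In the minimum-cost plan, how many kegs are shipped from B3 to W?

Optimal shipments:
  B1→W: 95 kegs
  B2→W: 90 kegs
  B2→X: 10 kegs
  B3→X: 80 kegs
  B3→Y: 40 kegs
Total cost = €2015.
The route B3→W is not used.

0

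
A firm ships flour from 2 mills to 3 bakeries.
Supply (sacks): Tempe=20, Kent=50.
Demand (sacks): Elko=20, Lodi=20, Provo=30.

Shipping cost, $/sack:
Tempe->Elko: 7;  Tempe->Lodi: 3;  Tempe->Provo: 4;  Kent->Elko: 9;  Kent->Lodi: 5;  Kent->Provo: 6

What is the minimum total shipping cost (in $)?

Optimal allocation:
  Tempe->Provo: 20 × $4 = $80
  Kent->Elko: 20 × $9 = $180
  Kent->Lodi: 20 × $5 = $100
  Kent->Provo: 10 × $6 = $60
Total = 80 + 180 + 100 + 60 = $420.
(Supply check: Tempe ships 20; Kent ships 50.)

420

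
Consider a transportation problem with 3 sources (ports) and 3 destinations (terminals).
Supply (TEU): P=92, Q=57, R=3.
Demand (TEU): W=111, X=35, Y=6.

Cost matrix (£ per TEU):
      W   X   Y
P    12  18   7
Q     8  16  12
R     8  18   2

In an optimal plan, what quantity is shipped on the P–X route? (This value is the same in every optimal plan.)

The minimum-cost plan:
  P->W: 54 × £12 = £648
  P->X: 35 × £18 = £630
  P->Y: 3 × £7 = £21
  Q->W: 57 × £8 = £456
  R->Y: 3 × £2 = £6
Total cost = £1761.
So P→X carries 35 TEU.

35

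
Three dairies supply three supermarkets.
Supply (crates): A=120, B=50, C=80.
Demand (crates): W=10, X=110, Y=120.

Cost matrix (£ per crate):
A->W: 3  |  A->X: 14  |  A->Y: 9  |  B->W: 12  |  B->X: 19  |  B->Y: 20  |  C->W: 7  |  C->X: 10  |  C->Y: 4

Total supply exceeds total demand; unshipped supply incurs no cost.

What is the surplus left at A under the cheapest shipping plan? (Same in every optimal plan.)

An optimal plan:
  A->W: 10 × £3 = £30
  A->X: 70 × £14 = £980
  A->Y: 40 × £9 = £360
  B->X: 40 × £19 = £760
  C->Y: 80 × £4 = £320
Total cost = £2450.
A ships 120 of its 120, leaving 0.

0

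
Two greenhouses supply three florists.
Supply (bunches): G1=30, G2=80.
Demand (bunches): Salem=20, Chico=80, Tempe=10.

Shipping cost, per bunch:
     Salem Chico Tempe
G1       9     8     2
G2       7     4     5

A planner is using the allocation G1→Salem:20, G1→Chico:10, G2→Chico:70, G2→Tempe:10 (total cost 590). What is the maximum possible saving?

70

Current plan cost = 20·9 + 10·8 + 70·4 + 10·5 = 590.
Optimal plan:
  G1 to Salem: 20 × 9 = 180
  G1 to Tempe: 10 × 2 = 20
  G2 to Chico: 80 × 4 = 320
Optimal cost = 520.
Saving = 590 − 520 = 70.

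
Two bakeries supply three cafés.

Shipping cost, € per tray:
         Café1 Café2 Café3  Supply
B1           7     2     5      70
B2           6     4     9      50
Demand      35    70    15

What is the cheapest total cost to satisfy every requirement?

An optimal shipping plan:
  B1 to Café2: 55 × €2 = €110
  B1 to Café3: 15 × €5 = €75
  B2 to Café1: 35 × €6 = €210
  B2 to Café2: 15 × €4 = €60
Total = 110 + 75 + 210 + 60 = €455.
(Supply check: B1 ships 70; B2 ships 50.)

455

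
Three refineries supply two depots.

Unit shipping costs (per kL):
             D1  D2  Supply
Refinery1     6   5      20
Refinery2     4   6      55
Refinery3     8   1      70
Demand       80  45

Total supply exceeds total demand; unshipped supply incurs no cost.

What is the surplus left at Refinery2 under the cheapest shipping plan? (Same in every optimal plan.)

0

An optimal plan:
  Refinery1->D1: 20 × 6 = 120
  Refinery2->D1: 55 × 4 = 220
  Refinery3->D1: 5 × 8 = 40
  Refinery3->D2: 45 × 1 = 45
Total cost = 425.
Refinery2 ships 55 of its 55, leaving 0.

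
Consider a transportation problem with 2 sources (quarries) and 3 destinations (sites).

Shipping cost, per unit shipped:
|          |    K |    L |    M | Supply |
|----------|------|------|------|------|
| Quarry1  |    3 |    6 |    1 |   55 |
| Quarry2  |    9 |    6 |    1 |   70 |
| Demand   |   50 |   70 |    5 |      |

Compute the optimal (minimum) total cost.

A cheapest plan:
  Quarry1 to K: 50 × 3 = 150
  Quarry1 to M: 5 × 1 = 5
  Quarry2 to L: 70 × 6 = 420
Total = 150 + 5 + 420 = 575.

575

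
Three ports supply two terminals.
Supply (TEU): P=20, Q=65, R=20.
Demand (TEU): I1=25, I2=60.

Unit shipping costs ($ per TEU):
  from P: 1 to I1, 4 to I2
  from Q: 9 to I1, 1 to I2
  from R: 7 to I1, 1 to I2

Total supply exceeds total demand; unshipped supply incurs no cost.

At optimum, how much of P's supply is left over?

0

Minimum-cost shipments:
  P→I1: 20 TEU
  Q→I2: 45 TEU
  R→I1: 5 TEU
  R→I2: 15 TEU
Total cost = $115.
P ships 20 of its 20, leaving 0.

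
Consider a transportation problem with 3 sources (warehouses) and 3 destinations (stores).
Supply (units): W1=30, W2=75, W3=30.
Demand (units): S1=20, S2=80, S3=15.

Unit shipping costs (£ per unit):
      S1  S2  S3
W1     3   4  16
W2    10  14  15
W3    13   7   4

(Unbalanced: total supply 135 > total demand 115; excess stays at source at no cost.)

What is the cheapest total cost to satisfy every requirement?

975

An optimal shipping plan:
  W1->S2: 30 × £4 = £120
  W2->S1: 20 × £10 = £200
  W2->S2: 35 × £14 = £490
  W3->S2: 15 × £7 = £105
  W3->S3: 15 × £4 = £60
Total = 120 + 200 + 490 + 105 + 60 = £975.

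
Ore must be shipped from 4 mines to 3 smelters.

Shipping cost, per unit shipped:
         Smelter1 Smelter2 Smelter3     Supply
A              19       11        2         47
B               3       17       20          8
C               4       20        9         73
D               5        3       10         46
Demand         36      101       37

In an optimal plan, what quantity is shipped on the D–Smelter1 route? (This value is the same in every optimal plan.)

0

The minimum-cost plan:
  A–Smelter2: 47 × 11 = 517
  B–Smelter2: 8 × 17 = 136
  C–Smelter1: 36 × 4 = 144
  C–Smelter3: 37 × 9 = 333
  D–Smelter2: 46 × 3 = 138
Total cost = 1268.
The route D→Smelter1 is not used.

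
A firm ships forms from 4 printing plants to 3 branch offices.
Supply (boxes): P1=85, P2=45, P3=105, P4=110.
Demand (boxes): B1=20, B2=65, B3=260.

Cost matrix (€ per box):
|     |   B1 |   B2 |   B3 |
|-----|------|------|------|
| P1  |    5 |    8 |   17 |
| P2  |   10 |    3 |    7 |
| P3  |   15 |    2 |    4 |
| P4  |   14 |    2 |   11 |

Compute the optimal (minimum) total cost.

2565

Optimal allocation:
  P1→B1: 20 × €5 = €100
  P1→B2: 65 × €8 = €520
  P2→B3: 45 × €7 = €315
  P3→B3: 105 × €4 = €420
  P4→B3: 110 × €11 = €1210
Total = 100 + 520 + 315 + 420 + 1210 = €2565.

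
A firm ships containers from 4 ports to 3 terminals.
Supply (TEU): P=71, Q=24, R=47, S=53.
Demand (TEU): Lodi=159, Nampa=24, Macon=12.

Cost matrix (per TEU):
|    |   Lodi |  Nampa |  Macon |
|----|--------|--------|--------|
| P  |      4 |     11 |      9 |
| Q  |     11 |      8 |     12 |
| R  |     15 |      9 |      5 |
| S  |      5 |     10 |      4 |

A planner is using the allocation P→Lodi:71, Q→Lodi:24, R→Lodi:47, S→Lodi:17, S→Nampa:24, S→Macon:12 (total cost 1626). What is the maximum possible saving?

Current plan cost = 71·4 + 24·11 + 47·15 + 17·5 + 24·10 + 12·4 = 1626.
Optimal plan:
  P to Lodi: 71 TEU
  Q to Lodi: 24 TEU
  R to Lodi: 11 TEU
  R to Nampa: 24 TEU
  R to Macon: 12 TEU
  S to Lodi: 53 TEU
Optimal cost = 1254.
Saving = 1626 − 1254 = 372.

372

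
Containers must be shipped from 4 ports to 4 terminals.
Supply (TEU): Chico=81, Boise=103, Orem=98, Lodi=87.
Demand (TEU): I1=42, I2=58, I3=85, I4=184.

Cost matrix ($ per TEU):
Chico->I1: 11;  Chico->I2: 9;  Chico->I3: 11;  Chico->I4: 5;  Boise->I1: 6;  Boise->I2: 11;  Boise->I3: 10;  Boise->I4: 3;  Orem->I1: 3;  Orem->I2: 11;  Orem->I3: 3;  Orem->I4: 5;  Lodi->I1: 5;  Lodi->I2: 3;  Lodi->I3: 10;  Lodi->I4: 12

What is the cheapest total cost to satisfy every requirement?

1327

One minimum-cost allocation:
  Chico->I4: 81 × $5 = $405
  Boise->I4: 103 × $3 = $309
  Orem->I1: 13 × $3 = $39
  Orem->I3: 85 × $3 = $255
  Lodi->I1: 29 × $5 = $145
  Lodi->I2: 58 × $3 = $174
Total = 405 + 309 + 39 + 255 + 145 + 174 = $1327.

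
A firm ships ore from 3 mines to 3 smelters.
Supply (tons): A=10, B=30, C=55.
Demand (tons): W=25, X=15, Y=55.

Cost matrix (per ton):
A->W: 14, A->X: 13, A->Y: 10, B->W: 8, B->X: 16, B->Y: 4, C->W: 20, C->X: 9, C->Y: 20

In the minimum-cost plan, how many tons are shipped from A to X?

The minimum-cost plan:
  A–Y: 10 tons
  B–Y: 30 tons
  C–W: 25 tons
  C–X: 15 tons
  C–Y: 15 tons
Total cost = 1155.
The route A→X is not used.

0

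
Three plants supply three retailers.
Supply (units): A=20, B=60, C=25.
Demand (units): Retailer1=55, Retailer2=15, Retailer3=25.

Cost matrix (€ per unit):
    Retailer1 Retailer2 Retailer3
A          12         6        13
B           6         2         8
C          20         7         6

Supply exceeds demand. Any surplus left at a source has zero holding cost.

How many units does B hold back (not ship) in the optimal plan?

Minimum-cost shipments:
  A->Retailer2: 10 units
  B->Retailer1: 55 units
  B->Retailer2: 5 units
  C->Retailer3: 25 units
Total cost = €550.
B ships 60 of its 60, leaving 0.

0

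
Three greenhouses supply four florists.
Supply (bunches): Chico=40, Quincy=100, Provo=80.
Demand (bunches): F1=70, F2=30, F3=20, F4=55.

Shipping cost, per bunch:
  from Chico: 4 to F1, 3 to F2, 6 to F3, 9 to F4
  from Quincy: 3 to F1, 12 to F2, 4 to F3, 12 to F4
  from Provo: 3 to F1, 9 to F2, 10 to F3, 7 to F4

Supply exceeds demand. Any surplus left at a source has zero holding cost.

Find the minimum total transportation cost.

An optimal shipping plan:
  Chico–F2: 30 × 3 = 90
  Quincy–F1: 70 × 3 = 210
  Quincy–F3: 20 × 4 = 80
  Provo–F4: 55 × 7 = 385
Total = 90 + 210 + 80 + 385 = 765.
(Supply check: Chico ships 30; Quincy ships 90; Provo ships 55.)

765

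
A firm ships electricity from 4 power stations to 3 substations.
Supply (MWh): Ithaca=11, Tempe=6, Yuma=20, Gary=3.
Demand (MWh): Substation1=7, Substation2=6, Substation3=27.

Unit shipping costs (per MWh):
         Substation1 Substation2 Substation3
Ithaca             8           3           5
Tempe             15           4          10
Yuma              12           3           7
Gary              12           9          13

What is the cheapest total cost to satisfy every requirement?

267

Optimal allocation:
  Ithaca→Substation1: 4 × 8 = 32
  Ithaca→Substation3: 7 × 5 = 35
  Tempe→Substation2: 6 × 4 = 24
  Yuma→Substation3: 20 × 7 = 140
  Gary→Substation1: 3 × 12 = 36
Total = 32 + 35 + 24 + 140 + 36 = 267.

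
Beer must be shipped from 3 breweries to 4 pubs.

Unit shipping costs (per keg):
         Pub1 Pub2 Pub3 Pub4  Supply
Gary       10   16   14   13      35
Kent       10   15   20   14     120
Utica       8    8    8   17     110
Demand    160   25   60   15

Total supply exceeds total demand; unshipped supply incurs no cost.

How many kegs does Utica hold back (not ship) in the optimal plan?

An optimal plan:
  Gary->Pub1: 15 × 10 = 150
  Gary->Pub4: 15 × 13 = 195
  Kent->Pub1: 120 × 10 = 1200
  Utica->Pub1: 25 × 8 = 200
  Utica->Pub2: 25 × 8 = 200
  Utica->Pub3: 60 × 8 = 480
Total cost = 2425.
Utica ships 110 of its 110, leaving 0.

0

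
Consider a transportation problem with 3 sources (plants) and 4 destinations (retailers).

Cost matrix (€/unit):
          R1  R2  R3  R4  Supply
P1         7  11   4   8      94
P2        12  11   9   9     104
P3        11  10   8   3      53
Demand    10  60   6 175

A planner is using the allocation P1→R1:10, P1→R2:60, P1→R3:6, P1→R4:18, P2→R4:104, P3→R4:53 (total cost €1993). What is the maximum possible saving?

60

Current plan cost = 10·7 + 60·11 + 6·4 + 18·8 + 104·9 + 53·3 = €1993.
Optimal plan:
  P1–R1: 10 × €7 = €70
  P1–R3: 6 × €4 = €24
  P1–R4: 78 × €8 = €624
  P2–R2: 60 × €11 = €660
  P2–R4: 44 × €9 = €396
  P3–R4: 53 × €3 = €159
Optimal cost = €1933.
Saving = 1993 − 1933 = €60.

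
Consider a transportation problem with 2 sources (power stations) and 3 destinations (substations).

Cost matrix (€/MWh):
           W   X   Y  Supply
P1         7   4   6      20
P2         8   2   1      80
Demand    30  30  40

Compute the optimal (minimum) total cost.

320

A cheapest plan:
  P1 to W: 20 × €7 = €140
  P2 to W: 10 × €8 = €80
  P2 to X: 30 × €2 = €60
  P2 to Y: 40 × €1 = €40
Total = 140 + 80 + 60 + 40 = €320.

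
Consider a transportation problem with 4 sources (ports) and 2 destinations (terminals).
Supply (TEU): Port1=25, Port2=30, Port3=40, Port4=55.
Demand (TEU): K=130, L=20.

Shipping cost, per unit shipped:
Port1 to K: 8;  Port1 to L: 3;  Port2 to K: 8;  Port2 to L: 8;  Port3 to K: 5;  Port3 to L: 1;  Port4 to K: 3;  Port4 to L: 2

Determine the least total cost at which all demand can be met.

An optimal shipping plan:
  Port1 to K: 5 TEU
  Port1 to L: 20 TEU
  Port2 to K: 30 TEU
  Port3 to K: 40 TEU
  Port4 to K: 55 TEU
Total cost = 705.

705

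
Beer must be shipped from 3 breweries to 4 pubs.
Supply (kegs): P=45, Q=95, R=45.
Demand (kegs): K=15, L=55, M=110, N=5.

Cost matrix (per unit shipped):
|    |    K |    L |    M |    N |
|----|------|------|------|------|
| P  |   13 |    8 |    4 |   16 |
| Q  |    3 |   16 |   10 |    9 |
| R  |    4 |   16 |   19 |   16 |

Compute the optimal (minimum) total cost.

Optimal allocation:
  P->L: 25 × 8 = 200
  P->M: 20 × 4 = 80
  Q->M: 90 × 10 = 900
  Q->N: 5 × 9 = 45
  R->K: 15 × 4 = 60
  R->L: 30 × 16 = 480
Total = 200 + 80 + 900 + 45 + 60 + 480 = 1765.
(Supply check: P ships 45; Q ships 95; R ships 45.)

1765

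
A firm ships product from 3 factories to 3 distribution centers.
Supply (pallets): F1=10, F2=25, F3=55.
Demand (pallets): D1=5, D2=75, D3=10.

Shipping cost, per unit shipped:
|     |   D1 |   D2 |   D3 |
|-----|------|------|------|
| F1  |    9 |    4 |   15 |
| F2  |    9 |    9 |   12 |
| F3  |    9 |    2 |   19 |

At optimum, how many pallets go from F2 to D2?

The minimum-cost plan:
  F1->D2: 10 pallets
  F2->D1: 5 pallets
  F2->D2: 10 pallets
  F2->D3: 10 pallets
  F3->D2: 55 pallets
Total cost = 405.
So F2→D2 carries 10 pallets.

10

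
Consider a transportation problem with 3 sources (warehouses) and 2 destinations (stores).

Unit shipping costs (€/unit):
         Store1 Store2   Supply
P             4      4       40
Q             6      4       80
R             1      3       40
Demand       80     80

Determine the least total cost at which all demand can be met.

A cheapest plan:
  P to Store1: 40 × €4 = €160
  Q to Store2: 80 × €4 = €320
  R to Store1: 40 × €1 = €40
Total = 160 + 320 + 40 = €520.
(Supply check: P ships 40; Q ships 80; R ships 40.)

520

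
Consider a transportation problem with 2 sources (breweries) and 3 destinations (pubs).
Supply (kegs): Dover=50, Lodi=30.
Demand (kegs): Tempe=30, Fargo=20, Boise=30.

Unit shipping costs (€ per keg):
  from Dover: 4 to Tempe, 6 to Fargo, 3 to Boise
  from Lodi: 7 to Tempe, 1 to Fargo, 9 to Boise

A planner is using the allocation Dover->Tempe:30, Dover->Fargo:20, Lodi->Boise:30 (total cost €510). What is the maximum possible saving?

250

Current plan cost = 30·4 + 20·6 + 30·9 = €510.
Optimal plan:
  Dover–Tempe: 20 × €4 = €80
  Dover–Boise: 30 × €3 = €90
  Lodi–Tempe: 10 × €7 = €70
  Lodi–Fargo: 20 × €1 = €20
Optimal cost = €260.
Saving = 510 − 260 = €250.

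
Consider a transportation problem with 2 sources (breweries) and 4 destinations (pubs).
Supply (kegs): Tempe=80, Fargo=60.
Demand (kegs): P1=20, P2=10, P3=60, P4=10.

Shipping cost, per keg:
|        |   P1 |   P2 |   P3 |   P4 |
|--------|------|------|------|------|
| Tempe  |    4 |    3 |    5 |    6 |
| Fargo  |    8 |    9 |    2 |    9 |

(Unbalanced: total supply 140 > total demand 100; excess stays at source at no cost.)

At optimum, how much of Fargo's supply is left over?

0

Minimum-cost shipments:
  Tempe→P1: 20 × 4 = 80
  Tempe→P2: 10 × 3 = 30
  Tempe→P4: 10 × 6 = 60
  Fargo→P3: 60 × 2 = 120
Total cost = 290.
Fargo ships 60 of its 60, leaving 0.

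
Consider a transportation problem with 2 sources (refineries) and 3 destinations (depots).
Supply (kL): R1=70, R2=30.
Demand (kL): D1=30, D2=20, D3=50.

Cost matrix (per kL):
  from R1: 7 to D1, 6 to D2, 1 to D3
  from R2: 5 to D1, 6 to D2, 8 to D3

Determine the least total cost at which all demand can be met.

One minimum-cost allocation:
  R1->D2: 20 × 6 = 120
  R1->D3: 50 × 1 = 50
  R2->D1: 30 × 5 = 150
Total = 120 + 50 + 150 = 320.
(Supply check: R1 ships 70; R2 ships 30.)

320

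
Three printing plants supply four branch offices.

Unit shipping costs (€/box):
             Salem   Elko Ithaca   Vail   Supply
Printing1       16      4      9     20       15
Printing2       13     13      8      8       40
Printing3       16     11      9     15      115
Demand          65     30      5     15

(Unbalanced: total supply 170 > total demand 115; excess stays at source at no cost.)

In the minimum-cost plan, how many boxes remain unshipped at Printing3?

Minimum-cost shipments:
  Printing1–Elko: 15 × €4 = €60
  Printing2–Salem: 25 × €13 = €325
  Printing2–Vail: 15 × €8 = €120
  Printing3–Salem: 40 × €16 = €640
  Printing3–Elko: 15 × €11 = €165
  Printing3–Ithaca: 5 × €9 = €45
Total cost = €1355.
Printing3 ships 60 of its 115, leaving 55.

55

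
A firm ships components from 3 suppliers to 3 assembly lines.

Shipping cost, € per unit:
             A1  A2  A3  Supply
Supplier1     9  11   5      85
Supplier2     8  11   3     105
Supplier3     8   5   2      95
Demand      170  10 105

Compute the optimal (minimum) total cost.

1725

One minimum-cost allocation:
  Supplier1→A1: 85 × €9 = €765
  Supplier2→A1: 85 × €8 = €680
  Supplier2→A3: 20 × €3 = €60
  Supplier3→A2: 10 × €5 = €50
  Supplier3→A3: 85 × €2 = €170
Total = 765 + 680 + 60 + 50 + 170 = €1725.
(Supply check: Supplier1 ships 85; Supplier2 ships 105; Supplier3 ships 95.)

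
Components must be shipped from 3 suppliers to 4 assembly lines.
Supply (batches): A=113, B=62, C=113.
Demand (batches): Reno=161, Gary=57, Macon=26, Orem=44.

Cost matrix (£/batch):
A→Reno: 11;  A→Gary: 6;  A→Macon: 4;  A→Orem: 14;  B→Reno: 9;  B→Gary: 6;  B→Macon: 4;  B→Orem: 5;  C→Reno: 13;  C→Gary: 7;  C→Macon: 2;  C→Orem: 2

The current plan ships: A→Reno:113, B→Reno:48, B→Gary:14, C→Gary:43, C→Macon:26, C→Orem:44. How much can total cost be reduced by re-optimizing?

Current plan cost = 113·11 + 48·9 + 14·6 + 43·7 + 26·2 + 44·2 = £2200.
Optimal plan:
  A→Reno: 99 × £11 = £1089
  A→Gary: 14 × £6 = £84
  B→Reno: 62 × £9 = £558
  C→Gary: 43 × £7 = £301
  C→Macon: 26 × £2 = £52
  C→Orem: 44 × £2 = £88
Optimal cost = £2172.
Saving = 2200 − 2172 = £28.

28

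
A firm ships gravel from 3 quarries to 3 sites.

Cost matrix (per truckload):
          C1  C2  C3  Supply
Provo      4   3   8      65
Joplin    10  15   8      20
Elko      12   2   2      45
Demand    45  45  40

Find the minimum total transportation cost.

490

A cheapest plan:
  Provo–C1: 45 × 4 = 180
  Provo–C2: 20 × 3 = 60
  Joplin–C3: 20 × 8 = 160
  Elko–C2: 25 × 2 = 50
  Elko–C3: 20 × 2 = 40
Total = 180 + 60 + 160 + 50 + 40 = 490.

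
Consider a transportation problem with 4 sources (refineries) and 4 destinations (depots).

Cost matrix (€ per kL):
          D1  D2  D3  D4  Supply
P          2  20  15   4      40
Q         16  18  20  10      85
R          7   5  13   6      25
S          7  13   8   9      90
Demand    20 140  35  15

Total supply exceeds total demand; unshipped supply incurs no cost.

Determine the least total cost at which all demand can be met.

2300

Optimal allocation:
  P->D1: 20 × €2 = €40
  P->D4: 15 × €4 = €60
  Q->D2: 60 × €18 = €1080
  R->D2: 25 × €5 = €125
  S->D2: 55 × €13 = €715
  S->D3: 35 × €8 = €280
Total = 40 + 60 + 1080 + 125 + 715 + 280 = €2300.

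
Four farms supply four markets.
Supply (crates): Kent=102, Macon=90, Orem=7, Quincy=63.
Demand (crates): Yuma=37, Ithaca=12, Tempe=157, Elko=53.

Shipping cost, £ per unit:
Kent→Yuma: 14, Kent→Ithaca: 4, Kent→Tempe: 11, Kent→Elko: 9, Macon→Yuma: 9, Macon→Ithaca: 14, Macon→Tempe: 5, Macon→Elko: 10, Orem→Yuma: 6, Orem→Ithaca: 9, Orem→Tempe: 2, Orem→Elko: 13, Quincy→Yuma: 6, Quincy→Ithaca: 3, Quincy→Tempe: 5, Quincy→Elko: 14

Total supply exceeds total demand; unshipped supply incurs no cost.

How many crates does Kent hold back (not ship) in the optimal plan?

3

An optimal plan:
  Kent→Ithaca: 12 crates
  Kent→Tempe: 34 crates
  Kent→Elko: 53 crates
  Macon→Tempe: 90 crates
  Orem→Tempe: 7 crates
  Quincy→Yuma: 37 crates
  Quincy→Tempe: 26 crates
Total cost = £1715.
Kent ships 99 of its 102, leaving 3.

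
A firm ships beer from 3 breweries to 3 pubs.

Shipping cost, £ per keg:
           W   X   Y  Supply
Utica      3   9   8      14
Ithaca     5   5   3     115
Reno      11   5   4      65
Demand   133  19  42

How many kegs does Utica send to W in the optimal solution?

14

The minimum-cost plan:
  Utica to W: 14 × £3 = £42
  Ithaca to W: 115 × £5 = £575
  Reno to W: 4 × £11 = £44
  Reno to X: 19 × £5 = £95
  Reno to Y: 42 × £4 = £168
Total cost = £924.
So Utica→W carries 14 kegs.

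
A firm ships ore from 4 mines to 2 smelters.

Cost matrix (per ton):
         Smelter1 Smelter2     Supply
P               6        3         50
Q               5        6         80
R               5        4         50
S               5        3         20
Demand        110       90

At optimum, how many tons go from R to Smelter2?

20

Solving gives:
  P–Smelter2: 50 × 3 = 150
  Q–Smelter1: 80 × 5 = 400
  R–Smelter1: 30 × 5 = 150
  R–Smelter2: 20 × 4 = 80
  S–Smelter2: 20 × 3 = 60
Total cost = 840.
So R→Smelter2 carries 20 tons.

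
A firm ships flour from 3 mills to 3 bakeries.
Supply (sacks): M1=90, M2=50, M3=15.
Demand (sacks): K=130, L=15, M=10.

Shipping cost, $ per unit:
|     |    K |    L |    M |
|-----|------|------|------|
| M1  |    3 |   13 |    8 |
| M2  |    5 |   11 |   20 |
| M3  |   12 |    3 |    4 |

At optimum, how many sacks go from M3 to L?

15

The minimum-cost plan:
  M1–K: 80 × $3 = $240
  M1–M: 10 × $8 = $80
  M2–K: 50 × $5 = $250
  M3–L: 15 × $3 = $45
Total cost = $615.
So M3→L carries 15 sacks.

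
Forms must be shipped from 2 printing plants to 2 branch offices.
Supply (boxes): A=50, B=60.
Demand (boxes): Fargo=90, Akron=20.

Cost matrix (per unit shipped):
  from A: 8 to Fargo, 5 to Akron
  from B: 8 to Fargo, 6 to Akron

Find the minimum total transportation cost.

820

Optimal allocation:
  A–Fargo: 30 × 8 = 240
  A–Akron: 20 × 5 = 100
  B–Fargo: 60 × 8 = 480
Total = 240 + 100 + 480 = 820.
(Supply check: A ships 50; B ships 60.)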